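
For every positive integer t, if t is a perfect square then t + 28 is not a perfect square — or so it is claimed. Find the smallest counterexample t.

t = 36

A counterexample is any positive integer t such that t is a perfect square but t + 28 is a perfect square; we check each in order.
t = 1: 1 + 28 = 29, not a perfect square.
t = 4: 4 + 28 = 32, not a perfect square.
t = 9: 9 + 28 = 37, not a perfect square.
t = 16: 16 + 28 = 44, not a perfect square.
t = 25: 25 + 28 = 53, not a perfect square.
t = 36: 36 = 6² and 36 + 28 = 64 = 8².
So t = 36 is the smallest counterexample.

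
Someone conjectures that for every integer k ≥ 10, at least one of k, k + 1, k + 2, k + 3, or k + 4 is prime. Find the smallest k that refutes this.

Check each integer k ≥ 10 in order until k, k + 1, k + 2, k + 3, k + 4 are all composite.
For k = 10, 11, 12, 13, …, 21, 22, 23 the conclusion holds.
k = 24: 24 = 2 × 12; 25 = 5 × 5; 26 = 2 × 13; 27 = 3 × 9; 28 = 2 × 14 — all composite.
Hence k = 24 is a counterexample.

k = 24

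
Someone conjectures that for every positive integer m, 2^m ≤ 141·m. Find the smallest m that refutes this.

m = 11

For m = 1, 2, 3, 4, 5, 6, 7, 8, 9, 10 the conclusion holds.
m = 11: 2^m = 2048 and 141·m = 1551, so 2048 > 1551.
Thus m = 11 disproves the claim, and no smaller m works.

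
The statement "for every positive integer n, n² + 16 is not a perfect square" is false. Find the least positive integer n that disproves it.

For n = 1, 2 the conclusion holds.
n = 3: 3² + 16 = 25 = 5², a perfect square.
So n = 3 is the smallest counterexample.

n = 3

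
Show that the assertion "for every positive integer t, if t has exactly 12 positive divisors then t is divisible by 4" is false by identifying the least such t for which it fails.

We need the least positive integer t for which t has exactly 12 positive divisors but t is not divisible by 4.
t = 60: τ(60) = 12; 60 mod 4 = 0.
t = 72: τ(72) = 12; 72 mod 4 = 0.
t = 84: τ(84) = 12; 84 mod 4 = 0.
t = 90: τ(90) = 12; 90 mod 4 = 2.

t = 90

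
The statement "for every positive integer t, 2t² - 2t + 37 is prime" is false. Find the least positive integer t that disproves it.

Check each positive integer t in order until 2t² - 2t + 37 is not prime.
t = 1: 2t² - 2t + 37 = 37, prime.
t = 2: 2t² - 2t + 37 = 41, prime.
t = 3: 2t² - 2t + 37 = 49 = 7 × 7, composite.

t = 3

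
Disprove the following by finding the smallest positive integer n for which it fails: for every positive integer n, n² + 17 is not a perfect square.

A counterexample is any positive integer n such that n² + 17 is a perfect square; we check each in order.
n = 1: 1² + 17 = 18, not a perfect square.
n = 2: 2² + 17 = 21, not a perfect square.
n = 3: 3² + 17 = 26, not a perfect square.
n = 4: 4² + 17 = 33, not a perfect square.
n = 5: 5² + 17 = 42, not a perfect square.
n = 6: 6² + 17 = 53, not a perfect square.
n = 7: 7² + 17 = 66, not a perfect square.
n = 8: 8² + 17 = 81 = 9², a perfect square.

n = 8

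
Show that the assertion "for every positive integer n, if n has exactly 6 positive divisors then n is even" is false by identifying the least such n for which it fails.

We need the least positive integer n for which n has exactly 6 positive divisors but n is odd.
The first 6 eligible values, up to n = 44, all satisfy the conclusion.
n = 45: divisors of 45: 1, 3, 5, 9, 15, 45; 45 is odd.
So n = 45 is the smallest counterexample.

n = 45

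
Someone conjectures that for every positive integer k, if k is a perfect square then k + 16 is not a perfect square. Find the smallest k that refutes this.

k = 9

We need the least positive integer k for which k is a perfect square but k + 16 is a perfect square.
k = 1: 1 + 16 = 17, not a perfect square.
k = 4: 4 + 16 = 20, not a perfect square.
k = 9: 9 = 3² and 9 + 16 = 25 = 5².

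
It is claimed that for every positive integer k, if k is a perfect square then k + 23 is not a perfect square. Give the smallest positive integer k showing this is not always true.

For k = 1, 4, 9, 16, 25, 36, 49, 64, 81, 100 the conclusion holds.
k = 121: 121 = 11² and 121 + 23 = 144 = 12².
Hence k = 121 is a counterexample.

k = 121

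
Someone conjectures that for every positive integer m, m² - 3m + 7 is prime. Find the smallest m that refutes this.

We need the least positive integer m for which m² - 3m + 7 is not prime.
For m = 1, 2, 3, 4, 5 the conclusion holds.
m = 6: m² - 3m + 7 = 25 = 5 × 5, composite.

m = 6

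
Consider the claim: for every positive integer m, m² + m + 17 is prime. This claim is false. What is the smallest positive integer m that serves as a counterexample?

m = 16

Check each positive integer m in order until m² + m + 17 is not prime.
For m = 1, 2, 3, 4, …, 13, 14, 15 the conclusion holds.
m = 16: m² + m + 17 = 289 = 17 × 17, composite.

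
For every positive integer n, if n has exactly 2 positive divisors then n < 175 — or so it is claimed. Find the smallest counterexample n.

We need the least positive integer n for which n has exactly 2 positive divisors but the claim fails.
For n = 2, 3, 5, 7, …, 163, 167, 173 the conclusion holds.
n = 179: τ(179) = 2; 179 ≥ 175.
Hence n = 179 is a counterexample.

n = 179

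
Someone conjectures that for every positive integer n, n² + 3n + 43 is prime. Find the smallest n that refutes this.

We need the least positive integer n for which n² + 3n + 43 is not prime.
The first 38 eligible values, up to n = 38, all satisfy the conclusion.
n = 39: n² + 3n + 43 = 1681 = 41 × 41, composite.
Hence n = 39 is a counterexample.

n = 39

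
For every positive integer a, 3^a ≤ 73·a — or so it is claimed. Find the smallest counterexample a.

a = 1: 3^a = 3 and 73·a = 73, so 3 ≤ 73.
a = 2: 3^a = 9 and 73·a = 146, so 9 ≤ 146.
a = 3: 3^a = 27 and 73·a = 219, so 27 ≤ 219.
a = 4: 3^a = 81 and 73·a = 292, so 81 ≤ 292.
a = 5: 3^a = 243 and 73·a = 365, so 243 ≤ 365.
a = 6: 3^a = 729 and 73·a = 438, so 729 > 438.
Thus a = 6 disproves the claim, and no smaller a works.

a = 6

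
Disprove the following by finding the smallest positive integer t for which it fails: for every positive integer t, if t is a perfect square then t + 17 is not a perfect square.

t = 64

We need the least positive integer t for which t is a perfect square but t + 17 is a perfect square.
For t = 1, 4, 9, 16, 25, 36, 49 the conclusion holds.
t = 64: 64 = 8² and 64 + 17 = 81 = 9².
So t = 64 is the smallest counterexample.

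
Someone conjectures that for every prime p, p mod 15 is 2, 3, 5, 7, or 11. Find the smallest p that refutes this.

For p = 2, 3, 5, 7, 11 the conclusion holds.
p = 13: 13 mod 15 = 13 — not in {2, 3, 5, 7, 11}.
So p = 13 is the smallest counterexample.

p = 13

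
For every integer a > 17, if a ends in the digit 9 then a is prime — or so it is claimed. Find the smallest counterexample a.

For a = 19, 29 the conclusion holds.
a = 39: 39 ends in 9; 39 = 3 × 13, composite.

a = 39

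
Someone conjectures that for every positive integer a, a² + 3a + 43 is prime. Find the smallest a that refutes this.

a = 39

A counterexample is any positive integer a such that a² + 3a + 43 is not prime; we check each in order.
For a = 1, 2, 3, 4, …, 36, 37, 38 the conclusion holds.
a = 39: a² + 3a + 43 = 1681 = 41 × 41, composite.
Thus a = 39 disproves the claim, and no smaller a works.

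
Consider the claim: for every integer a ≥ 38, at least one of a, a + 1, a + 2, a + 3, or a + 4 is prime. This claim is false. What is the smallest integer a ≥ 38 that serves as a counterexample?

For a = 38, 39, 40, 41, 42, 43, 44, 45, 46, 47 the conclusion holds.
a = 48: 48 = 2 × 24; 49 = 7 × 7; 50 = 2 × 25; 51 = 3 × 17; 52 = 2 × 26 — all composite.

a = 48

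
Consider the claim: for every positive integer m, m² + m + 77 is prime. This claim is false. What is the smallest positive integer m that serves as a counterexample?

m = 6

For m = 1, 2, 3, 4, 5 the conclusion holds.
m = 6: m² + m + 77 = 119 = 7 × 17, composite.
Hence m = 6 is a counterexample.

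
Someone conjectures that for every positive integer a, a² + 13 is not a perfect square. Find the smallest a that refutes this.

We need the least positive integer a for which a² + 13 is a perfect square.
For a = 1, 2, 3, 4, 5 the conclusion holds.
a = 6: 6² + 13 = 49 = 7², a perfect square.

a = 6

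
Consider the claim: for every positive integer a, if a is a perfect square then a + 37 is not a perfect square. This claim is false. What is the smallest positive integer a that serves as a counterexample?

A counterexample is any positive integer a such that a is a perfect square but a + 37 is a perfect square; we check each in order.
The first 17 eligible values, up to a = 289, all satisfy the conclusion.
a = 324: 324 = 18² and 324 + 37 = 361 = 19².
So a = 324 is the smallest counterexample.

a = 324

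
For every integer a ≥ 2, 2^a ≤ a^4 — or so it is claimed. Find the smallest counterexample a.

a = 17

A counterexample is any integer a ≥ 2 such that 2^a > a^4; we check each in order.
For a = 2, 3, 4, 5, …, 14, 15, 16 the conclusion holds.
a = 17: 2^a = 131072 and a^4 = 83521, so 131072 > 83521.
Thus a = 17 disproves the claim, and no smaller a works.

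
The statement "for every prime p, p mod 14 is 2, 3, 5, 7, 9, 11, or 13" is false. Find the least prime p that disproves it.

The first 9 eligible values, up to p = 23, all satisfy the conclusion.
p = 29: 29 mod 14 = 1 — not in {2, 3, 5, 7, 9, 11, 13}.

p = 29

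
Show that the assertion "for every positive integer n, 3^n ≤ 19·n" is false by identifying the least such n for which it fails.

We need the least positive integer n for which 3^n > 19·n.
n = 1: 3^n = 3 and 19·n = 19, so 3 ≤ 19.
n = 2: 3^n = 9 and 19·n = 38, so 9 ≤ 38.
n = 3: 3^n = 27 and 19·n = 57, so 27 ≤ 57.
n = 4: 3^n = 81 and 19·n = 76, so 81 > 76.

n = 4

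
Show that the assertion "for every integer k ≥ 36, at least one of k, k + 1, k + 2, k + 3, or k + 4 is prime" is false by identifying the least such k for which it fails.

Check each integer k ≥ 36 in order until k, k + 1, k + 2, k + 3, k + 4 are all composite.
For k = 36, 37, 38, 39, …, 45, 46, 47 the conclusion holds.
k = 48: 48 = 2 × 24; 49 = 7 × 7; 50 = 2 × 25; 51 = 3 × 17; 52 = 2 × 26 — all composite.

k = 48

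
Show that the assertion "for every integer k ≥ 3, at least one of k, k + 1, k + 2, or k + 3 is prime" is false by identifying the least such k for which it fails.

Check each integer k ≥ 3 in order until k, k + 1, k + 2, k + 3 are all composite.
The first 21 eligible values, up to k = 23, all satisfy the conclusion.
k = 24: 24 = 2 × 12; 25 = 5 × 5; 26 = 2 × 13; 27 = 3 × 9 — all composite.
So k = 24 is the smallest counterexample.

k = 24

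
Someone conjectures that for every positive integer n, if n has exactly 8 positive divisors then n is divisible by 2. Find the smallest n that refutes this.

n = 105

A counterexample is any positive integer n such that n has exactly 8 positive divisors but n is not divisible by 2; we check each in order.
For n = 24, 30, 40, 42, …, 88, 102, 104 the conclusion holds.
n = 105: τ(105) = 8; 105 mod 2 = 1.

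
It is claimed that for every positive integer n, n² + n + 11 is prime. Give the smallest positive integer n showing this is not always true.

We need the least positive integer n for which n² + n + 11 is not prime.
For n = 1, 2, 3, 4, 5, 6, 7, 8, 9 the conclusion holds.
n = 10: n² + n + 11 = 121 = 11 × 11, composite.
So n = 10 is the smallest counterexample.

n = 10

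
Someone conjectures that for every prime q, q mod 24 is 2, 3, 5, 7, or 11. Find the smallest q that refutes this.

For q = 2, 3, 5, 7, 11 the conclusion holds.
q = 13: 13 mod 24 = 13 — not in {2, 3, 5, 7, 11}.
Thus q = 13 disproves the claim, and no smaller q works.

q = 13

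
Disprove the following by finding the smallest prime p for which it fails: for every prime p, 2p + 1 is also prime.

p = 7

Check each prime p in order until 2p + 1 is not prime.
p = 2: 2p + 1 = 5, prime.
p = 3: 2p + 1 = 7, prime.
p = 5: 2p + 1 = 11, prime.
p = 7: 2p + 1 = 15 = 3 × 5, not prime.
Hence p = 7 is a counterexample.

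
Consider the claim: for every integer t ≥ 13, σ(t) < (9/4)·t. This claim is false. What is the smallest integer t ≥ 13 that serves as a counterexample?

We need the least integer t ≥ 13 for which the claim fails.
For t = 13, 14, 15, 16, …, 21, 22, 23 the conclusion holds.
t = 24: σ(24) = 60; 60 ≥ 54.
Hence t = 24 is a counterexample.

t = 24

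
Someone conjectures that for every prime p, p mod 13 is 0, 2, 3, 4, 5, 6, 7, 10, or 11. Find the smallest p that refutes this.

p = 47

Check each prime p in order until the claim fails.
For p = 2, 3, 5, 7, …, 37, 41, 43 the conclusion holds.
p = 47: 47 mod 13 = 8 — not in {0, 2, 3, 4, 5, 6, 7, 10, 11}.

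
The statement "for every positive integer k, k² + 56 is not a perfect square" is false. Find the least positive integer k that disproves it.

Check each positive integer k in order until k² + 56 is a perfect square.
The first 4 eligible values, up to k = 4, all satisfy the conclusion.
k = 5: 5² + 56 = 81 = 9², a perfect square.

k = 5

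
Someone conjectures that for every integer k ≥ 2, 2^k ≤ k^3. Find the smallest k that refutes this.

k = 10

A counterexample is any integer k ≥ 2 such that 2^k > k^3; we check each in order.
The first 8 eligible values, up to k = 9, all satisfy the conclusion.
k = 10: 2^k = 1024 and k^3 = 1000, so 1024 > 1000.
Hence k = 10 is a counterexample.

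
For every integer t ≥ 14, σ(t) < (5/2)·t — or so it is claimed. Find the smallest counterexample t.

A counterexample is any integer t ≥ 14 such that the claim fails; we check each in order.
For t = 14, 15, 16, 17, 18, 19, 20, 21, 22, 23 the conclusion holds.
t = 24: σ(24) = 60; 60 ≥ 60.

t = 24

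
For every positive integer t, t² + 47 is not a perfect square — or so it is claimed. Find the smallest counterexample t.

A counterexample is any positive integer t such that t² + 47 is a perfect square; we check each in order.
The first 22 eligible values, up to t = 22, all satisfy the conclusion.
t = 23: 23² + 47 = 576 = 24², a perfect square.

t = 23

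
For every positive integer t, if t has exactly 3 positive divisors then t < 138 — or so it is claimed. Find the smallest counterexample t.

t = 169

We need the least positive integer t for which t has exactly 3 positive divisors but the claim fails.
For t = 4, 9, 25, 49, 121 the conclusion holds.
t = 169: τ(169) = 3; 169 ≥ 138.
Thus t = 169 disproves the claim, and no smaller t works.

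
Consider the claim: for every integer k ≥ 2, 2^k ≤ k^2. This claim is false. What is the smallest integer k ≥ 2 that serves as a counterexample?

k = 5

A counterexample is any integer k ≥ 2 such that 2^k > k^2; we check each in order.
For k = 2, 3, 4 the conclusion holds.
k = 5: 2^k = 32 and k^2 = 25, so 32 > 25.
So k = 5 is the smallest counterexample.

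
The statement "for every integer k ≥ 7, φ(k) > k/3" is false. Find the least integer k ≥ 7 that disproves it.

The first 5 eligible values, up to k = 11, all satisfy the conclusion.
k = 12: φ(12) = 4 and 12/3 = 4, so φ(12) ≤ 12/3.

k = 12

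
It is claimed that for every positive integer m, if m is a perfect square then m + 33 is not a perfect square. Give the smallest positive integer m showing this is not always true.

We need the least positive integer m for which m is a perfect square but m + 33 is a perfect square.
For m = 1, 4, 9 the conclusion holds.
m = 16: 16 = 4² and 16 + 33 = 49 = 7².

m = 16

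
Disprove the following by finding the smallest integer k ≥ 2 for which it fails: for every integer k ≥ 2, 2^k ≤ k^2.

k = 5

A counterexample is any integer k ≥ 2 such that 2^k > k^2; we check each in order.
For k = 2, 3, 4 the conclusion holds.
k = 5: 2^k = 32 and k^2 = 25, so 32 > 25.
Hence k = 5 is a counterexample.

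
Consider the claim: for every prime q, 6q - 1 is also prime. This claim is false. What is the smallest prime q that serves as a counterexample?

q = 2: 6q - 1 = 11, prime.
q = 3: 6q - 1 = 17, prime.
q = 5: 6q - 1 = 29, prime.
q = 7: 6q - 1 = 41, prime.
q = 11: 6q - 1 = 65 = 5 × 13, not prime.
Hence q = 11 is a counterexample.

q = 11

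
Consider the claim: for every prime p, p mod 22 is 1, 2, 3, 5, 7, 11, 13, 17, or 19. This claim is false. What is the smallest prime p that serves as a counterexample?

p = 31

A counterexample is any prime p such that the claim fails; we check each in order.
The first 10 eligible values, up to p = 29, all satisfy the conclusion.
p = 31: 31 mod 22 = 9 — not in {1, 2, 3, 5, 7, 11, 13, 17, 19}.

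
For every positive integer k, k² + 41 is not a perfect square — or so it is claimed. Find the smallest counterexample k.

k = 20

The first 19 eligible values, up to k = 19, all satisfy the conclusion.
k = 20: 20² + 41 = 441 = 21², a perfect square.
So k = 20 is the smallest counterexample.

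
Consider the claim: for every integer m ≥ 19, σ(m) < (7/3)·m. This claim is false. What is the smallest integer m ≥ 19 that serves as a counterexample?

The first 5 eligible values, up to m = 23, all satisfy the conclusion.
m = 24: σ(24) = 60; 60 ≥ 56.

m = 24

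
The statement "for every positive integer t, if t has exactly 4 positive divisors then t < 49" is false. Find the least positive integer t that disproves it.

Check each positive integer t in order until t has exactly 4 positive divisors but the claim fails.
For t = 6, 8, 10, 14, …, 38, 39, 46 the conclusion holds.
t = 51: τ(51) = 4; 51 ≥ 49.
So t = 51 is the smallest counterexample.

t = 51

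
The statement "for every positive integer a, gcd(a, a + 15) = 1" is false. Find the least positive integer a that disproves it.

We need the least positive integer a for which gcd(a, a + 15) > 1.
For a = 1, 2 the conclusion holds.
a = 3: gcd(3, 18) = 3.
Thus a = 3 disproves the claim, and no smaller a works.

a = 3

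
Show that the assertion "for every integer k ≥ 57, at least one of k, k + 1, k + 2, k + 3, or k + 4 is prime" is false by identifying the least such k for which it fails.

k = 62

For k = 57, 58, 59, 60, 61 the conclusion holds.
k = 62: 62 = 2 × 31; 63 = 3 × 21; 64 = 2 × 32; 65 = 5 × 13; 66 = 2 × 33 — all composite.
Thus k = 62 disproves the claim, and no smaller k works.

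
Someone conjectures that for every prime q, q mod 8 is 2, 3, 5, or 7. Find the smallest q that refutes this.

q = 17

Check each prime q in order until the claim fails.
q = 2: 2 mod 8 = 2.
q = 3: 3 mod 8 = 3.
q = 5: 5 mod 8 = 5.
q = 7: 7 mod 8 = 7.
q = 11: 11 mod 8 = 3.
q = 13: 13 mod 8 = 5.
q = 17: 17 mod 8 = 1 — not in {2, 3, 5, 7}.
Hence q = 17 is a counterexample.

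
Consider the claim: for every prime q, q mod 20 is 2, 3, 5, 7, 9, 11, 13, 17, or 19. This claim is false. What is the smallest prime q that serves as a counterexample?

q = 41

Check each prime q in order until the claim fails.
For q = 2, 3, 5, 7, …, 29, 31, 37 the conclusion holds.
q = 41: 41 mod 20 = 1 — not in {2, 3, 5, 7, 9, 11, 13, 17, 19}.
Hence q = 41 is a counterexample.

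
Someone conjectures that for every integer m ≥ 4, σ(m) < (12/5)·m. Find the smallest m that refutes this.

Check each integer m ≥ 4 in order until the claim fails.
The first 20 eligible values, up to m = 23, all satisfy the conclusion.
m = 24: σ(24) = 60; 60 ≥ 288/5.
Thus m = 24 disproves the claim, and no smaller m works.

m = 24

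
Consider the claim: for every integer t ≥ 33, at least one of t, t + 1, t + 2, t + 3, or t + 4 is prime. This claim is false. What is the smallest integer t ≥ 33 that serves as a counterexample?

We need the least integer t ≥ 33 for which t, t + 1, t + 2, t + 3, t + 4 are all composite.
The first 15 eligible values, up to t = 47, all satisfy the conclusion.
t = 48: 48 = 2 × 24; 49 = 7 × 7; 50 = 2 × 25; 51 = 3 × 17; 52 = 2 × 26 — all composite.

t = 48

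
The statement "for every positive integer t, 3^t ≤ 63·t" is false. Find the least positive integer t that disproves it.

t = 6

A counterexample is any positive integer t such that 3^t > 63·t; we check each in order.
For t = 1, 2, 3, 4, 5 the conclusion holds.
t = 6: 3^t = 729 and 63·t = 378, so 729 > 378.
Hence t = 6 is a counterexample.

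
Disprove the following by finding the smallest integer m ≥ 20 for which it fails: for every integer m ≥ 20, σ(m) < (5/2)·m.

Check each integer m ≥ 20 in order until the claim fails.
The first 4 eligible values, up to m = 23, all satisfy the conclusion.
m = 24: σ(24) = 60; 60 ≥ 60.
So m = 24 is the smallest counterexample.

m = 24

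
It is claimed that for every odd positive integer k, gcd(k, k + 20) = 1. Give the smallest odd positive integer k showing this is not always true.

k = 5

A counterexample is any odd positive integer k such that gcd(k, k + 20) > 1; we check each in order.
For k = 1, 3 the conclusion holds.
k = 5: gcd(5, 25) = 5.
Hence k = 5 is a counterexample.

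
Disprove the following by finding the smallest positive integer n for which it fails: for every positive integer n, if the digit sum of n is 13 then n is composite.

For n = 49, 58 the conclusion holds.
n = 67: digit sum 13; 67 is prime, not composite.
Thus n = 67 disproves the claim, and no smaller n works.

n = 67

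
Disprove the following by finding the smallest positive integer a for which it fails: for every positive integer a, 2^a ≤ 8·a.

a = 1: 2^a = 2 and 8·a = 8, so 2 ≤ 8.
a = 2: 2^a = 4 and 8·a = 16, so 4 ≤ 16.
a = 3: 2^a = 8 and 8·a = 24, so 8 ≤ 24.
a = 4: 2^a = 16 and 8·a = 32, so 16 ≤ 32.
a = 5: 2^a = 32 and 8·a = 40, so 32 ≤ 40.
a = 6: 2^a = 64 and 8·a = 48, so 64 > 48.
So a = 6 is the smallest counterexample.

a = 6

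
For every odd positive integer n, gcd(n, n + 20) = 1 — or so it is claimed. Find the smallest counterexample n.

n = 1: gcd(1, 21) = 1.
n = 3: gcd(3, 23) = 1.
n = 5: gcd(5, 25) = 5.

n = 5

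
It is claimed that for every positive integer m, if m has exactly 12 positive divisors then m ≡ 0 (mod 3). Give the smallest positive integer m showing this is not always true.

A counterexample is any positive integer m such that m has exactly 12 positive divisors but the claim fails; we check each in order.
For m = 60, 72, 84, 90, 96, 108, 126, 132 the conclusion holds.
m = 140: τ(140) = 12; 140 ≡ 2 (mod 3).

m = 140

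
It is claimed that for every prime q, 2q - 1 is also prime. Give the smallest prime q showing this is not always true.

q = 5

q = 2: 2q - 1 = 3, prime.
q = 3: 2q - 1 = 5, prime.
q = 5: 2q - 1 = 9 = 3 × 3, not prime.
Hence q = 5 is a counterexample.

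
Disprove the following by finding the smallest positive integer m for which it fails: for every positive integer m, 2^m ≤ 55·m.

For m = 1, 2, 3, 4, 5, 6, 7, 8 the conclusion holds.
m = 9: 2^m = 512 and 55·m = 495, so 512 > 495.

m = 9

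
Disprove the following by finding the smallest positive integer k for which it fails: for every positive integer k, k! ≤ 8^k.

For k = 1, 2, 3, 4, …, 17, 18, 19 the conclusion holds.
k = 20: k! = 2432902008176640000 and 8^k = 1152921504606846976, so 2432902008176640000 > 1152921504606846976.
Thus k = 20 disproves the claim, and no smaller k works.

k = 20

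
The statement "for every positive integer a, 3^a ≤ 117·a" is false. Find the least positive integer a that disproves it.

a = 6

Check each positive integer a in order until 3^a > 117·a.
a = 1: 3^a = 3 and 117·a = 117, so 3 ≤ 117.
a = 2: 3^a = 9 and 117·a = 234, so 9 ≤ 234.
a = 3: 3^a = 27 and 117·a = 351, so 27 ≤ 351.
a = 4: 3^a = 81 and 117·a = 468, so 81 ≤ 468.
a = 5: 3^a = 243 and 117·a = 585, so 243 ≤ 585.
a = 6: 3^a = 729 and 117·a = 702, so 729 > 702.
Thus a = 6 disproves the claim, and no smaller a works.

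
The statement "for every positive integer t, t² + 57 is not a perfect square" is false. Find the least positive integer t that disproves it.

t = 8

Check each positive integer t in order until t² + 57 is a perfect square.
The first 7 eligible values, up to t = 7, all satisfy the conclusion.
t = 8: 8² + 57 = 121 = 11², a perfect square.
So t = 8 is the smallest counterexample.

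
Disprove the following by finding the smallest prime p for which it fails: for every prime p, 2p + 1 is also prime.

p = 2: 2p + 1 = 5, prime.
p = 3: 2p + 1 = 7, prime.
p = 5: 2p + 1 = 11, prime.
p = 7: 2p + 1 = 15 = 3 × 5, not prime.
So p = 7 is the smallest counterexample.

p = 7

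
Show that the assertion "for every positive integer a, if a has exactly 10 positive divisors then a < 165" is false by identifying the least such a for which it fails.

a = 176

Check each positive integer a in order until a has exactly 10 positive divisors but the claim fails.
The first 4 eligible values, up to a = 162, all satisfy the conclusion.
a = 176: τ(176) = 10; 176 ≥ 165.
Thus a = 176 disproves the claim, and no smaller a works.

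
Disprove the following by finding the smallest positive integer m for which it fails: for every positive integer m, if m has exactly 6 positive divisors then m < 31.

m = 32

The first 4 eligible values, up to m = 28, all satisfy the conclusion.
m = 32: τ(32) = 6; 32 ≥ 31.
So m = 32 is the smallest counterexample.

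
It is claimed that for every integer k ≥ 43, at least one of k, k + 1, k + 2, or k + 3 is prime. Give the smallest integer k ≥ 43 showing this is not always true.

k = 48

We need the least integer k ≥ 43 for which k, k + 1, k + 2, k + 3 are all composite.
For k = 43, 44, 45, 46, 47 the conclusion holds.
k = 48: 48 = 2 × 24; 49 = 7 × 7; 50 = 2 × 25; 51 = 3 × 17 — all composite.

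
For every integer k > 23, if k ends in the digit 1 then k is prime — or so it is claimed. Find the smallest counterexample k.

k = 51

k = 31: 31 ends in 1 and is prime.
k = 41: 41 ends in 1 and is prime.
k = 51: 51 ends in 1; 51 = 3 × 17, composite.
Thus k = 51 disproves the claim, and no smaller k works.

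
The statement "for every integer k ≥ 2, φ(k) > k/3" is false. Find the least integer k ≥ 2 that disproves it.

k = 6

Check each integer k ≥ 2 in order until the claim fails.
For k = 2, 3, 4, 5 the conclusion holds.
k = 6: φ(6) = 2 and 6/3 = 2, so φ(6) ≤ 6/3.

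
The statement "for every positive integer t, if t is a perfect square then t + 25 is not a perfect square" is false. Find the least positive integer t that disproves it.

A counterexample is any positive integer t such that t is a perfect square but t + 25 is a perfect square; we check each in order.
For t = 1, 4, 9, 16, …, 81, 100, 121 the conclusion holds.
t = 144: 144 = 12² and 144 + 25 = 169 = 13².
So t = 144 is the smallest counterexample.

t = 144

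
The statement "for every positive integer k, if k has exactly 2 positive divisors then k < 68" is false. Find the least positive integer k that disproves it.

k = 71

The first 19 eligible values, up to k = 67, all satisfy the conclusion.
k = 71: τ(71) = 2; 71 ≥ 68.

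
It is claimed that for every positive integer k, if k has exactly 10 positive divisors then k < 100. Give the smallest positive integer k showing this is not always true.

k = 112

A counterexample is any positive integer k such that k has exactly 10 positive divisors but the claim fails; we check each in order.
k = 48: τ(48) = 10; 48 < 100.
k = 80: τ(80) = 10; 80 < 100.
k = 112: τ(112) = 10; 112 ≥ 100.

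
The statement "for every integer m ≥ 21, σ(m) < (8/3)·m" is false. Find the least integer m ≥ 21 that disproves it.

A counterexample is any integer m ≥ 21 such that the claim fails; we check each in order.
For m = 21, 22, 23, 24, …, 57, 58, 59 the conclusion holds.
m = 60: σ(60) = 168; 168 ≥ 160.
So m = 60 is the smallest counterexample.

m = 60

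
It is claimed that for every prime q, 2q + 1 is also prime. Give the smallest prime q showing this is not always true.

q = 7

For q = 2, 3, 5 the conclusion holds.
q = 7: 2q + 1 = 15 = 3 × 5, not prime.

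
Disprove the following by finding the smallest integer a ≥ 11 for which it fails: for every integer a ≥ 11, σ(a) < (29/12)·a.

Check each integer a ≥ 11 in order until the claim fails.
For a = 11, 12, 13, 14, …, 21, 22, 23 the conclusion holds.
a = 24: σ(24) = 60; 60 ≥ 58.
So a = 24 is the smallest counterexample.

a = 24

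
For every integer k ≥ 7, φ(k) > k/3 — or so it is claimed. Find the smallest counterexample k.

Check each integer k ≥ 7 in order until the claim fails.
k = 7: φ(7) = 6 and 7/3 = 7/3, so φ(7) > 7/3.
k = 8: φ(8) = 4 and 8/3 = 8/3, so φ(8) > 8/3.
k = 9: φ(9) = 6 and 9/3 = 3, so φ(9) > 9/3.
k = 10: φ(10) = 4 and 10/3 = 10/3, so φ(10) > 10/3.
k = 11: φ(11) = 10 and 11/3 = 11/3, so φ(11) > 11/3.
k = 12: φ(12) = 4 and 12/3 = 4, so φ(12) ≤ 12/3.
Thus k = 12 disproves the claim, and no smaller k works.

k = 12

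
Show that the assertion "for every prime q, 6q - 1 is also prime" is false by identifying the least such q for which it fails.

q = 2: 6q - 1 = 11, prime.
q = 3: 6q - 1 = 17, prime.
q = 5: 6q - 1 = 29, prime.
q = 7: 6q - 1 = 41, prime.
q = 11: 6q - 1 = 65 = 5 × 13, not prime.

q = 11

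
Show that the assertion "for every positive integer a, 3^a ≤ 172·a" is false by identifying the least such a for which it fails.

A counterexample is any positive integer a such that 3^a > 172·a; we check each in order.
For a = 1, 2, 3, 4, 5, 6 the conclusion holds.
a = 7: 3^a = 2187 and 172·a = 1204, so 2187 > 1204.
So a = 7 is the smallest counterexample.

a = 7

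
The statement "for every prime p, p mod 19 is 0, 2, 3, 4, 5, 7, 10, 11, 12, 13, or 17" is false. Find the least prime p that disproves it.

For p = 2, 3, 5, 7, …, 23, 29, 31 the conclusion holds.
p = 37: 37 mod 19 = 18 — not in {0, 2, 3, 4, 5, 7, 10, 11, 12, 13, 17}.

p = 37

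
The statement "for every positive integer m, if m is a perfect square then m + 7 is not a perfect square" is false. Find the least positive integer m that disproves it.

m = 9

m = 1: 1 + 7 = 8, not a perfect square.
m = 4: 4 + 7 = 11, not a perfect square.
m = 9: 9 = 3² and 9 + 7 = 16 = 4².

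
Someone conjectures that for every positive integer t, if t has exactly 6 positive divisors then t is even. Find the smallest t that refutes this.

A counterexample is any positive integer t such that t has exactly 6 positive divisors but t is odd; we check each in order.
t = 12: divisors of 12: 1, 2, 3, 4, 6, 12; 12 is even.
t = 18: divisors of 18: 1, 2, 3, 6, 9, 18; 18 is even.
t = 20: divisors of 20: 1, 2, 4, 5, 10, 20; 20 is even.
t = 28: divisors of 28: 1, 2, 4, 7, 14, 28; 28 is even.
t = 32: divisors of 32: 1, 2, 4, 8, 16, 32; 32 is even.
t = 44: divisors of 44: 1, 2, 4, 11, 22, 44; 44 is even.
t = 45: divisors of 45: 1, 3, 5, 9, 15, 45; 45 is odd.

t = 45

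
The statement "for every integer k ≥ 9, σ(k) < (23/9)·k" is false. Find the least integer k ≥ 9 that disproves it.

For k = 9, 10, 11, 12, …, 45, 46, 47 the conclusion holds.
k = 48: σ(48) = 124; 124 ≥ 368/3.

k = 48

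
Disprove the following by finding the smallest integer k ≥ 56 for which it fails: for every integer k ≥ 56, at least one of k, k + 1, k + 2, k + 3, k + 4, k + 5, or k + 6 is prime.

k = 90

Check each integer k ≥ 56 in order until k, k + 1, k + 2, k + 3, k + 4, k + 5, k + 6 are all composite.
The first 34 eligible values, up to k = 89, all satisfy the conclusion.
k = 90: 90 = 2 × 45; 91 = 7 × 13; 92 = 2 × 46; 93 = 3 × 31; 94 = 2 × 47; 95 = 5 × 19; 96 = 2 × 48 — all composite.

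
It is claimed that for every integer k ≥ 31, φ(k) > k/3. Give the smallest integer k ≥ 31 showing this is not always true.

k = 36

Check each integer k ≥ 31 in order until the claim fails.
The first 5 eligible values, up to k = 35, all satisfy the conclusion.
k = 36: φ(36) = 12 and 36/3 = 12, so φ(36) ≤ 36/3.
Hence k = 36 is a counterexample.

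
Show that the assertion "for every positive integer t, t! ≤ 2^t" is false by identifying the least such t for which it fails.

t = 4

t = 1: t! = 1 and 2^t = 2, so 1 ≤ 2.
t = 2: t! = 2 and 2^t = 4, so 2 ≤ 4.
t = 3: t! = 6 and 2^t = 8, so 6 ≤ 8.
t = 4: t! = 24 and 2^t = 16, so 24 > 16.
Thus t = 4 disproves the claim, and no smaller t works.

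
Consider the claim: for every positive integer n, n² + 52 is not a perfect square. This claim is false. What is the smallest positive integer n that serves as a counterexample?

For n = 1, 2, 3, 4, …, 9, 10, 11 the conclusion holds.
n = 12: 12² + 52 = 196 = 14², a perfect square.

n = 12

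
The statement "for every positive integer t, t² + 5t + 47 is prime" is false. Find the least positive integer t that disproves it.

t = 38

For t = 1, 2, 3, 4, …, 35, 36, 37 the conclusion holds.
t = 38: t² + 5t + 47 = 1681 = 41 × 41, composite.
Hence t = 38 is a counterexample.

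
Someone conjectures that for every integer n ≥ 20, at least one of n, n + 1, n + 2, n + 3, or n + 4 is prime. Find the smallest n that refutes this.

Check each integer n ≥ 20 in order until n, n + 1, n + 2, n + 3, n + 4 are all composite.
n = 20: 23 is prime.
n = 21: 23 is prime.
n = 22: 23 is prime.
n = 23: 23 is prime.
n = 24: 24 = 2 × 12; 25 = 5 × 5; 26 = 2 × 13; 27 = 3 × 9; 28 = 2 × 14 — all composite.

n = 24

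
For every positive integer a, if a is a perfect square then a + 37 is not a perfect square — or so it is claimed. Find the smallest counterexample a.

a = 324

The first 17 eligible values, up to a = 289, all satisfy the conclusion.
a = 324: 324 = 18² and 324 + 37 = 361 = 19².
So a = 324 is the smallest counterexample.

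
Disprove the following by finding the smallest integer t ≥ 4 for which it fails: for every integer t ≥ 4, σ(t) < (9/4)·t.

t = 12

A counterexample is any integer t ≥ 4 such that the claim fails; we check each in order.
The first 8 eligible values, up to t = 11, all satisfy the conclusion.
t = 12: σ(12) = 28; 28 ≥ 27.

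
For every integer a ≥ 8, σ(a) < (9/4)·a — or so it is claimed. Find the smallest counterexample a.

A counterexample is any integer a ≥ 8 such that the claim fails; we check each in order.
a = 8: σ(8) = 15; 15 < 18.
a = 9: σ(9) = 13; 13 < 81/4.
a = 10: σ(10) = 18; 18 < 45/2.
a = 11: σ(11) = 12; 12 < 99/4.
a = 12: σ(12) = 28; 28 ≥ 27.
Hence a = 12 is a counterexample.

a = 12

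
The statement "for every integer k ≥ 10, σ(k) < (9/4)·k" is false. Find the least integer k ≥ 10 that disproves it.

A counterexample is any integer k ≥ 10 such that the claim fails; we check each in order.
k = 10: σ(10) = 18; 18 < 45/2.
k = 11: σ(11) = 12; 12 < 99/4.
k = 12: σ(12) = 28; 28 ≥ 27.

k = 12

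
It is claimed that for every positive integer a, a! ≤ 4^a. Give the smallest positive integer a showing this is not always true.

a = 9

a = 1: a! = 1 and 4^a = 4, so 1 ≤ 4.
a = 2: a! = 2 and 4^a = 16, so 2 ≤ 16.
a = 3: a! = 6 and 4^a = 64, so 6 ≤ 64.
a = 4: a! = 24 and 4^a = 256, so 24 ≤ 256.
a = 5: a! = 120 and 4^a = 1024, so 120 ≤ 1024.
a = 6: a! = 720 and 4^a = 4096, so 720 ≤ 4096.
a = 7: a! = 5040 and 4^a = 16384, so 5040 ≤ 16384.
a = 8: a! = 40320 and 4^a = 65536, so 40320 ≤ 65536.
a = 9: a! = 362880 and 4^a = 262144, so 362880 > 262144.
So a = 9 is the smallest counterexample.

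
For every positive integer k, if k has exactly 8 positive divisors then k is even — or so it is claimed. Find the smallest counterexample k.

Check each positive integer k in order until k has exactly 8 positive divisors but k is odd.
For k = 24, 30, 40, 42, …, 88, 102, 104 the conclusion holds.
k = 105: divisors of 105: 1, 3, 5, 7, 15, 21, 35, 105; 105 is odd.
Thus k = 105 disproves the claim, and no smaller k works.

k = 105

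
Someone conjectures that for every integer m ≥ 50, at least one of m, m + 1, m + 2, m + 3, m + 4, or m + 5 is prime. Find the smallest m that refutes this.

m = 90

We need the least integer m ≥ 50 for which m, m + 1, m + 2, m + 3, m + 4, m + 5 are all composite.
The first 40 eligible values, up to m = 89, all satisfy the conclusion.
m = 90: 90 = 2 × 45; 91 = 7 × 13; 92 = 2 × 46; 93 = 3 × 31; 94 = 2 × 47; 95 = 5 × 19 — all composite.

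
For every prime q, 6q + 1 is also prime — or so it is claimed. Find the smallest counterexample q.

We need the least prime q for which 6q + 1 is not prime.
q = 2: 6q + 1 = 13, prime.
q = 3: 6q + 1 = 19, prime.
q = 5: 6q + 1 = 31, prime.
q = 7: 6q + 1 = 43, prime.
q = 11: 6q + 1 = 67, prime.
q = 13: 6q + 1 = 79, prime.
q = 17: 6q + 1 = 103, prime.
q = 19: 6q + 1 = 115 = 5 × 23, not prime.

q = 19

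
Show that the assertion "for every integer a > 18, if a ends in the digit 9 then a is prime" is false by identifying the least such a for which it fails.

a = 19: 19 ends in 9 and is prime.
a = 29: 29 ends in 9 and is prime.
a = 39: 39 ends in 9; 39 = 3 × 13, composite.
Hence a = 39 is a counterexample.

a = 39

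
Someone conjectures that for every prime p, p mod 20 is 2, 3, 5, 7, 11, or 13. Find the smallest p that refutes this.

p = 17

p = 2: 2 mod 20 = 2.
p = 3: 3 mod 20 = 3.
p = 5: 5 mod 20 = 5.
p = 7: 7 mod 20 = 7.
p = 11: 11 mod 20 = 11.
p = 13: 13 mod 20 = 13.
p = 17: 17 mod 20 = 17 — not in {2, 3, 5, 7, 11, 13}.
Hence p = 17 is a counterexample.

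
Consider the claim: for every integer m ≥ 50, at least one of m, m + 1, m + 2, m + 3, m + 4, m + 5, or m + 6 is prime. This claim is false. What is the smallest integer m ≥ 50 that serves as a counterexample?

Check each integer m ≥ 50 in order until m, m + 1, m + 2, m + 3, m + 4, m + 5, m + 6 are all composite.
For m = 50, 51, 52, 53, …, 87, 88, 89 the conclusion holds.
m = 90: 90 = 2 × 45; 91 = 7 × 13; 92 = 2 × 46; 93 = 3 × 31; 94 = 2 × 47; 95 = 5 × 19; 96 = 2 × 48 — all composite.

m = 90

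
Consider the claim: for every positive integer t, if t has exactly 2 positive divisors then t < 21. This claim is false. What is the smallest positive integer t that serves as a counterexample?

A counterexample is any positive integer t such that t has exactly 2 positive divisors but the claim fails; we check each in order.
t = 2: τ(2) = 2; 2 < 21.
t = 3: τ(3) = 2; 3 < 21.
t = 5: τ(5) = 2; 5 < 21.
t = 7: τ(7) = 2; 7 < 21.
t = 11: τ(11) = 2; 11 < 21.
t = 13: τ(13) = 2; 13 < 21.
t = 17: τ(17) = 2; 17 < 21.
t = 19: τ(19) = 2; 19 < 21.
t = 23: τ(23) = 2; 23 ≥ 21.
Thus t = 23 disproves the claim, and no smaller t works.

t = 23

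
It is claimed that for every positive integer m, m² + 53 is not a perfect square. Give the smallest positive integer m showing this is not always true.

m = 26

A counterexample is any positive integer m such that m² + 53 is a perfect square; we check each in order.
For m = 1, 2, 3, 4, …, 23, 24, 25 the conclusion holds.
m = 26: 26² + 53 = 729 = 27², a perfect square.
Hence m = 26 is a counterexample.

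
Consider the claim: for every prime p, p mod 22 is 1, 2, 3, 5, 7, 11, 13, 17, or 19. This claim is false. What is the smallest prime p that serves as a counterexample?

p = 31

We need the least prime p for which the claim fails.
The first 10 eligible values, up to p = 29, all satisfy the conclusion.
p = 31: 31 mod 22 = 9 — not in {1, 2, 3, 5, 7, 11, 13, 17, 19}.
So p = 31 is the smallest counterexample.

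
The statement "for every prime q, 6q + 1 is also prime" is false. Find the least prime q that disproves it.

q = 19

We need the least prime q for which 6q + 1 is not prime.
For q = 2, 3, 5, 7, 11, 13, 17 the conclusion holds.
q = 19: 6q + 1 = 115 = 5 × 23, not prime.
Hence q = 19 is a counterexample.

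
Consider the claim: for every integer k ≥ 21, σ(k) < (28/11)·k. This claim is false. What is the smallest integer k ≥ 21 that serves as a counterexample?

k = 48

The first 27 eligible values, up to k = 47, all satisfy the conclusion.
k = 48: σ(48) = 124; 124 ≥ 1344/11.
Hence k = 48 is a counterexample.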